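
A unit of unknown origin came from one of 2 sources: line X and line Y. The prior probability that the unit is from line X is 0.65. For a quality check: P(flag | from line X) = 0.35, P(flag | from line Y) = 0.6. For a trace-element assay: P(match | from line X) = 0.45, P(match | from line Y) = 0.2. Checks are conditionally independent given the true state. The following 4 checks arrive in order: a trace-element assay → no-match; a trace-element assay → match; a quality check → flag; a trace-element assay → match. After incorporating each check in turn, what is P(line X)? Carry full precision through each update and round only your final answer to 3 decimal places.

After a trace-element assay='no-match': P(line X) = 0.55·0.6500 / (0.55·0.6500 + 0.8·0.3500) ≈ 0.5608
After a trace-element assay='match': P(line X) = 0.45·0.5608 / (0.45·0.5608 + 0.2·0.4392) ≈ 0.7418
After a quality check='flag': P(line X) = 0.35·0.7418 / (0.35·0.7418 + 0.6·0.2582) ≈ 0.6263
After a trace-element assay='match': P(line X) = 0.45·0.6263 / (0.45·0.6263 + 0.2·0.3737) ≈ 0.7904

0.790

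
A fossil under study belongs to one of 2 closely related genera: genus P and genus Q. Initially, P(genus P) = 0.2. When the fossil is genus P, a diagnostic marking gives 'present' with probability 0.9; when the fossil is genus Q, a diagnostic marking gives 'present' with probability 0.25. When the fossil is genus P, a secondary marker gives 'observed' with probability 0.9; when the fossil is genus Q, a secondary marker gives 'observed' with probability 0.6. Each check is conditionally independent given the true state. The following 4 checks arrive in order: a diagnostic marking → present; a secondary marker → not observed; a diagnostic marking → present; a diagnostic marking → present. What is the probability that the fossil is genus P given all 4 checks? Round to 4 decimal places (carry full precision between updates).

0.7446

After a diagnostic marking='present': P(genus P) = 0.9·0.2000 / (0.9·0.2000 + 0.25·0.8000) ≈ 0.4737
After a secondary marker='not observed': P(genus P) = 0.1·0.4737 / (0.1·0.4737 + 0.4·0.5263) ≈ 0.1837
After a diagnostic marking='present': P(genus P) = 0.9·0.1837 / (0.9·0.1837 + 0.25·0.8163) ≈ 0.4475
After a diagnostic marking='present': P(genus P) = 0.9·0.4475 / (0.9·0.4475 + 0.25·0.5525) ≈ 0.7446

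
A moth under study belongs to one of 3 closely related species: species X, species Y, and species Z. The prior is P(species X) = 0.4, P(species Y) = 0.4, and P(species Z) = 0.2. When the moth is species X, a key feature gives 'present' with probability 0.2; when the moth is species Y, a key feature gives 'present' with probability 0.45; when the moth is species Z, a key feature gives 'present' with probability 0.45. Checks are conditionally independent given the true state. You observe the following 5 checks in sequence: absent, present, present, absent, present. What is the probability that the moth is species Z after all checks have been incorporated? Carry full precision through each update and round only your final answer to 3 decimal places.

0.297

After 'absent': normaliser = 0.8·0.4000 + 0.55·0.4000 + 0.55·0.2000; P(species X) ≈ 0.4923, P(species Y) ≈ 0.3385, P(species Z) ≈ 0.1692
After 'present': normaliser = 0.2·0.4923 + 0.45·0.3385 + 0.45·0.1692; P(species X) ≈ 0.3012, P(species Y) ≈ 0.4659, P(species Z) ≈ 0.2329
After 'present': normaliser = 0.2·0.3012 + 0.45·0.4659 + 0.45·0.2329; P(species X) ≈ 0.1608, P(species Y) ≈ 0.5595, P(species Z) ≈ 0.2797
After 'absent': normaliser = 0.8·0.1608 + 0.55·0.5595 + 0.55·0.2797; P(species X) ≈ 0.2179, P(species Y) ≈ 0.5214, P(species Z) ≈ 0.2607
After 'present': normaliser = 0.2·0.2179 + 0.45·0.5214 + 0.45·0.2607; P(species X) ≈ 0.1102, P(species Y) ≈ 0.5932, P(species Z) ≈ 0.2966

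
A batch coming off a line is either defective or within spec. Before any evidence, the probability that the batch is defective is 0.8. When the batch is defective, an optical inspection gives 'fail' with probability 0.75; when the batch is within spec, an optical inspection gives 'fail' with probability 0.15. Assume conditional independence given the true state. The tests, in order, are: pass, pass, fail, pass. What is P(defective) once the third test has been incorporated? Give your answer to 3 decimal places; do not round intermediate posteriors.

0.634

After 'pass': P(defective) = 0.25·0.8000 / (0.25·0.8000 + 0.85·0.2000) ≈ 0.5405
After 'pass': P(defective) = 0.25·0.5405 / (0.25·0.5405 + 0.85·0.4595) ≈ 0.2571
After 'fail': P(defective) = 0.75·0.2571 / (0.75·0.2571 + 0.15·0.7429) ≈ 0.6337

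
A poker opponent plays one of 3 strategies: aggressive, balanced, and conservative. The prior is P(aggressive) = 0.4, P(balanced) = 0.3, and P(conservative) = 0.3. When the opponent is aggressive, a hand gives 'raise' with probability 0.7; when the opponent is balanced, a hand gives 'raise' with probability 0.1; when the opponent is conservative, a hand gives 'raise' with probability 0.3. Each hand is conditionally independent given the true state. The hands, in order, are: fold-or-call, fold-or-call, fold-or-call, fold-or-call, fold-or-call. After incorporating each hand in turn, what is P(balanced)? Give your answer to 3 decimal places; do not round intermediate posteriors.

After 'fold-or-call': normaliser = 0.3·0.4000 + 0.9·0.3000 + 0.7·0.3000; P(aggressive) ≈ 0.2000, P(balanced) ≈ 0.4500, P(conservative) ≈ 0.3500
After 'fold-or-call': normaliser = 0.3·0.2000 + 0.9·0.4500 + 0.7·0.3500; P(aggressive) ≈ 0.0845, P(balanced) ≈ 0.5704, P(conservative) ≈ 0.3451
After 'fold-or-call': normaliser = 0.3·0.0845 + 0.9·0.5704 + 0.7·0.3451; P(aggressive) ≈ 0.0325, P(balanced) ≈ 0.6579, P(conservative) ≈ 0.3096
After 'fold-or-call': normaliser = 0.3·0.0325 + 0.9·0.6579 + 0.7·0.3096; P(aggressive) ≈ 0.0119, P(balanced) ≈ 0.7234, P(conservative) ≈ 0.2647
After 'fold-or-call': normaliser = 0.3·0.0119 + 0.9·0.7234 + 0.7·0.2647; P(aggressive) ≈ 0.0043, P(balanced) ≈ 0.7751, P(conservative) ≈ 0.2206

0.775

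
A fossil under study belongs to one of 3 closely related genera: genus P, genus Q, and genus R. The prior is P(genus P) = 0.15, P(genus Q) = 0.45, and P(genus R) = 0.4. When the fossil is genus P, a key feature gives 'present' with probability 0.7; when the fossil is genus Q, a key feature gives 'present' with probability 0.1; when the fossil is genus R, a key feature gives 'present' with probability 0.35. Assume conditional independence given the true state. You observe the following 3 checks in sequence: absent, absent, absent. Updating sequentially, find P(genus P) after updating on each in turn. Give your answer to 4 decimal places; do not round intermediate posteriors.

0.0092

After 'absent': normaliser = 0.3·0.1500 + 0.9·0.4500 + 0.65·0.4000; P(genus P) ≈ 0.0634, P(genus Q) ≈ 0.5704, P(genus R) ≈ 0.3662
After 'absent': normaliser = 0.3·0.0634 + 0.9·0.5704 + 0.65·0.3662; P(genus P) ≈ 0.0247, P(genus Q) ≈ 0.6664, P(genus R) ≈ 0.3090
After 'absent': normaliser = 0.3·0.0247 + 0.9·0.6664 + 0.65·0.3090; P(genus P) ≈ 0.0092, P(genus Q) ≈ 0.7423, P(genus R) ≈ 0.2486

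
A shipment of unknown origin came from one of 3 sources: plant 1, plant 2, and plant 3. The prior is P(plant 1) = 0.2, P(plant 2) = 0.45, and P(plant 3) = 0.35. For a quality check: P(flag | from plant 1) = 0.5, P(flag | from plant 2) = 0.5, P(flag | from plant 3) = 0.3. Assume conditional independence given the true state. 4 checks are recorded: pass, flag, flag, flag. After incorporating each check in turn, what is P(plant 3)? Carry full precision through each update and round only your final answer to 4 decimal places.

0.1400

After 'pass': normaliser = 0.5·0.2000 + 0.5·0.4500 + 0.7·0.3500; P(plant 1) ≈ 0.1754, P(plant 2) ≈ 0.3947, P(plant 3) ≈ 0.4298
After 'flag': normaliser = 0.5·0.1754 + 0.5·0.3947 + 0.3·0.4298; P(plant 1) ≈ 0.2119, P(plant 2) ≈ 0.4767, P(plant 3) ≈ 0.3114
After 'flag': normaliser = 0.5·0.2119 + 0.5·0.4767 + 0.3·0.3114; P(plant 1) ≈ 0.2420, P(plant 2) ≈ 0.5445, P(plant 3) ≈ 0.2135
After 'flag': normaliser = 0.5·0.2420 + 0.5·0.5445 + 0.3·0.2135; P(plant 1) ≈ 0.2646, P(plant 2) ≈ 0.5954, P(plant 3) ≈ 0.1400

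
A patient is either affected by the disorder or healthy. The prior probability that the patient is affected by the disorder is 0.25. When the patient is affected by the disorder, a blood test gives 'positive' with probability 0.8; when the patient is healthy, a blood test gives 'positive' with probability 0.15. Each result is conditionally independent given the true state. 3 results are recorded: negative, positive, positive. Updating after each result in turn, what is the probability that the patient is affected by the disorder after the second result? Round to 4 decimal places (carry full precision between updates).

0.2949

After 'negative': P(affected) = 0.2·0.2500 / (0.2·0.2500 + 0.85·0.7500) ≈ 0.0727
After 'positive': P(affected) = 0.8·0.0727 / (0.8·0.0727 + 0.15·0.9273) ≈ 0.2949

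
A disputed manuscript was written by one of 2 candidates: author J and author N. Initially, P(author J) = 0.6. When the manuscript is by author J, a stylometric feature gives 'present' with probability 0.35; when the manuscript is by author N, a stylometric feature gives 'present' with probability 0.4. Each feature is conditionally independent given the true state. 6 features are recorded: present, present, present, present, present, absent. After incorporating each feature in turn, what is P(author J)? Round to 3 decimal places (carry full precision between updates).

0.455

Each posterior becomes the prior for the next update.
After 'present': P(author J) = 0.35·0.6000 / (0.35·0.6000 + 0.4·0.4000) ≈ 0.5676
After 'present': P(author J) = 0.35·0.5676 / (0.35·0.5676 + 0.4·0.4324) ≈ 0.5345
After 'present': P(author J) = 0.35·0.5345 / (0.35·0.5345 + 0.4·0.4655) ≈ 0.5012
After 'present': P(author J) = 0.35·0.5012 / (0.35·0.5012 + 0.4·0.4988) ≈ 0.4679
After 'present': P(author J) = 0.35·0.4679 / (0.35·0.4679 + 0.4·0.5321) ≈ 0.4348
After 'absent': P(author J) = 0.65·0.4348 / (0.65·0.4348 + 0.6·0.5652) ≈ 0.4546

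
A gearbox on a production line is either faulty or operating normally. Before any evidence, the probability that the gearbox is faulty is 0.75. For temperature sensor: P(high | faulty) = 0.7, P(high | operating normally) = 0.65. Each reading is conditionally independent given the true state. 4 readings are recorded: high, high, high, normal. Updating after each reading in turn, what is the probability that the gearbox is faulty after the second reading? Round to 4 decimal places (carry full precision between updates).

0.7768

After 'high': P(faulty) = 0.7·0.7500 / (0.7·0.7500 + 0.65·0.2500) ≈ 0.7636
After 'high': P(faulty) = 0.7·0.7636 / (0.7·0.7636 + 0.65·0.2364) ≈ 0.7768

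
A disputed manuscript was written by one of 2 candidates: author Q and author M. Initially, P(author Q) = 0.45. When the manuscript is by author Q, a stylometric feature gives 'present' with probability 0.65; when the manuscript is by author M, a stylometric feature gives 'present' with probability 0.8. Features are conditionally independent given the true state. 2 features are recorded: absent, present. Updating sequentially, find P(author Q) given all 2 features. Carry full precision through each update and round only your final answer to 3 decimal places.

0.538

After 'absent': P(author Q) = 0.35·0.4500 / (0.35·0.4500 + 0.2·0.5500) ≈ 0.5888
After 'present': P(author Q) = 0.65·0.5888 / (0.65·0.5888 + 0.8·0.4112) ≈ 0.5378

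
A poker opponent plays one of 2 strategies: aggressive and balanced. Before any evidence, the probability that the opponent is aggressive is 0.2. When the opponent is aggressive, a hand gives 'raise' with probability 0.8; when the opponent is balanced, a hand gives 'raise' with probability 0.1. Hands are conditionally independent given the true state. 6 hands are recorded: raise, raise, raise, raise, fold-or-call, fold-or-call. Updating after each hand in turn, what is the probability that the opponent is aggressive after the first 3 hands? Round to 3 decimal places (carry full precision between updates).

0.992

After 'raise': P(aggressive) = 0.8·0.2000 / (0.8·0.2000 + 0.1·0.8000) ≈ 0.6667
After 'raise': P(aggressive) = 0.8·0.6667 / (0.8·0.6667 + 0.1·0.3333) ≈ 0.9412
After 'raise': P(aggressive) = 0.8·0.9412 / (0.8·0.9412 + 0.1·0.0588) ≈ 0.9922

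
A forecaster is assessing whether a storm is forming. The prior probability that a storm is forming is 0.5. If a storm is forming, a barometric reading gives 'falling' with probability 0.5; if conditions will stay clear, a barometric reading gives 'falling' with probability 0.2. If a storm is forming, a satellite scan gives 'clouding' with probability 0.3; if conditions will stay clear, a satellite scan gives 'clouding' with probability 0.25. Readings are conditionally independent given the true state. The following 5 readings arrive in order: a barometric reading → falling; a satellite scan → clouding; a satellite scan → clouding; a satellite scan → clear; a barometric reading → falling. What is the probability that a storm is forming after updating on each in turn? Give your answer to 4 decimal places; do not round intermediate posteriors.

After a barometric reading='falling': P(storm) = 0.5·0.5000 / (0.5·0.5000 + 0.2·0.5000) ≈ 0.7143
After a satellite scan='clouding': P(storm) = 0.3·0.7143 / (0.3·0.7143 + 0.25·0.2857) ≈ 0.7500
After a satellite scan='clouding': P(storm) = 0.3·0.7500 / (0.3·0.7500 + 0.25·0.2500) ≈ 0.7826
After a satellite scan='clear': P(storm) = 0.7·0.7826 / (0.7·0.7826 + 0.75·0.2174) ≈ 0.7706
After a barometric reading='falling': P(storm) = 0.5·0.7706 / (0.5·0.7706 + 0.2·0.2294) ≈ 0.8936

0.8936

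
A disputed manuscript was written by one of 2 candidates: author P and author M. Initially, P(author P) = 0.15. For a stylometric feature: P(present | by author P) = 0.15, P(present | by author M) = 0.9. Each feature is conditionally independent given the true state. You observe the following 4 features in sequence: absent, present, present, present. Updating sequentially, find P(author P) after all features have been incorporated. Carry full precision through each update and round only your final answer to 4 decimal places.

0.0069

Apply Bayes' rule sequentially, carrying P(author P) forward.
After 'absent': P(author P) = 0.85·0.1500 / (0.85·0.1500 + 0.1·0.8500) ≈ 0.6000
After 'present': P(author P) = 0.15·0.6000 / (0.15·0.6000 + 0.9·0.4000) ≈ 0.2000
After 'present': P(author P) = 0.15·0.2000 / (0.15·0.2000 + 0.9·0.8000) ≈ 0.0400
After 'present': P(author P) = 0.15·0.0400 / (0.15·0.0400 + 0.9·0.9600) ≈ 0.0069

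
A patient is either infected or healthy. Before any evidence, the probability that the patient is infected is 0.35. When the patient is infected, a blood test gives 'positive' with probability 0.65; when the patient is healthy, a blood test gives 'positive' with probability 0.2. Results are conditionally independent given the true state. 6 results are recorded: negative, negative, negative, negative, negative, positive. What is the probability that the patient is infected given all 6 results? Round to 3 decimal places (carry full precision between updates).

Apply Bayes' rule sequentially, carrying P(infected) forward.
After 'negative': P(infected) = 0.35·0.3500 / (0.35·0.3500 + 0.8·0.6500) ≈ 0.1907
After 'negative': P(infected) = 0.35·0.1907 / (0.35·0.1907 + 0.8·0.8093) ≈ 0.0934
After 'negative': P(infected) = 0.35·0.0934 / (0.35·0.0934 + 0.8·0.9066) ≈ 0.0431
After 'negative': P(infected) = 0.35·0.0431 / (0.35·0.0431 + 0.8·0.9569) ≈ 0.0193
After 'negative': P(infected) = 0.35·0.0193 / (0.35·0.0193 + 0.8·0.9807) ≈ 0.0086
After 'positive': P(infected) = 0.65·0.0086 / (0.65·0.0086 + 0.2·0.9914) ≈ 0.0273

0.027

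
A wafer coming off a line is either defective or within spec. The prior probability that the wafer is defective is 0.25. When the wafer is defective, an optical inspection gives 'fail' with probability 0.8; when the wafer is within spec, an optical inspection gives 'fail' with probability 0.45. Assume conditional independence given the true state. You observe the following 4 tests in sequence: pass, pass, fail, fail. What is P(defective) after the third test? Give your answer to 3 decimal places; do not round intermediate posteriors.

0.073

After 'pass': P(defective) = 0.2·0.2500 / (0.2·0.2500 + 0.55·0.7500) ≈ 0.1081
After 'pass': P(defective) = 0.2·0.1081 / (0.2·0.1081 + 0.55·0.8919) ≈ 0.0422
After 'fail': P(defective) = 0.8·0.0422 / (0.8·0.0422 + 0.45·0.9578) ≈ 0.0727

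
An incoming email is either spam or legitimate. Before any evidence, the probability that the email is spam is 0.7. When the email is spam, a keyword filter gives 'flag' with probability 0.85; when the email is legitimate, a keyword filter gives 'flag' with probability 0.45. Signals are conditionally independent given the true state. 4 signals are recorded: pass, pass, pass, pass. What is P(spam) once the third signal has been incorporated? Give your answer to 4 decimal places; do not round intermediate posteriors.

After 'pass': P(spam) = 0.15·0.7000 / (0.15·0.7000 + 0.55·0.3000) ≈ 0.3889
After 'pass': P(spam) = 0.15·0.3889 / (0.15·0.3889 + 0.55·0.6111) ≈ 0.1479
After 'pass': P(spam) = 0.15·0.1479 / (0.15·0.1479 + 0.55·0.8521) ≈ 0.0452

0.0452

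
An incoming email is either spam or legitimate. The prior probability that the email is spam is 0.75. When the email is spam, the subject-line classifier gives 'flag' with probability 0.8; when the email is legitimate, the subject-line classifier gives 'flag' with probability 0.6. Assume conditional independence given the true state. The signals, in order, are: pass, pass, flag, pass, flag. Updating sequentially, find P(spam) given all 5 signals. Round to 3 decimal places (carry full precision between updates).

Apply Bayes' rule sequentially, carrying P(spam) forward.
After 'pass': P(spam) = 0.2·0.7500 / (0.2·0.7500 + 0.4·0.2500) ≈ 0.6000
After 'pass': P(spam) = 0.2·0.6000 / (0.2·0.6000 + 0.4·0.4000) ≈ 0.4286
After 'flag': P(spam) = 0.8·0.4286 / (0.8·0.4286 + 0.6·0.5714) ≈ 0.5000
After 'pass': P(spam) = 0.2·0.5000 / (0.2·0.5000 + 0.4·0.5000) ≈ 0.3333
After 'flag': P(spam) = 0.8·0.3333 / (0.8·0.3333 + 0.6·0.6667) ≈ 0.4000

0.400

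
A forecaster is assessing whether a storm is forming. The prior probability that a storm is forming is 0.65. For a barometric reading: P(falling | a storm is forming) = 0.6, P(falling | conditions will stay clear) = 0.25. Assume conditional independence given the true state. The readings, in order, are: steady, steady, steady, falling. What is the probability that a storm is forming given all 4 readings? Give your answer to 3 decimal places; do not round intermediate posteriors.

0.403

Apply Bayes' rule sequentially, carrying P(storm) forward.
After 'steady': P(storm) = 0.4·0.6500 / (0.4·0.6500 + 0.75·0.3500) ≈ 0.4976
After 'steady': P(storm) = 0.4·0.4976 / (0.4·0.4976 + 0.75·0.5024) ≈ 0.3457
After 'steady': P(storm) = 0.4·0.3457 / (0.4·0.3457 + 0.75·0.6543) ≈ 0.2198
After 'falling': P(storm) = 0.6·0.2198 / (0.6·0.2198 + 0.25·0.7802) ≈ 0.4034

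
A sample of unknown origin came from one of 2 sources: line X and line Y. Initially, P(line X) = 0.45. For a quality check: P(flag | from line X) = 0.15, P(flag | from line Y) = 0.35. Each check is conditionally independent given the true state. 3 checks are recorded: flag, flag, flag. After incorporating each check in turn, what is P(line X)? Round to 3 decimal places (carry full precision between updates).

0.061

After 'flag': P(line X) = 0.15·0.4500 / (0.15·0.4500 + 0.35·0.5500) ≈ 0.2596
After 'flag': P(line X) = 0.15·0.2596 / (0.15·0.2596 + 0.35·0.7404) ≈ 0.1306
After 'flag': P(line X) = 0.15·0.1306 / (0.15·0.1306 + 0.35·0.8694) ≈ 0.0605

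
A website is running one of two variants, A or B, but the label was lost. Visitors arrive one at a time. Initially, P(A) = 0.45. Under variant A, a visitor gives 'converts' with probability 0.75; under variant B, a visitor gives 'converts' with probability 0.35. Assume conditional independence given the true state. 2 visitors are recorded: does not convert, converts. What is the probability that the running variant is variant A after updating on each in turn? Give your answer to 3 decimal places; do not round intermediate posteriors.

After 'does not convert': P(A) = 0.25·0.4500 / (0.25·0.4500 + 0.65·0.5500) ≈ 0.2394
After 'converts': P(A) = 0.75·0.2394 / (0.75·0.2394 + 0.35·0.7606) ≈ 0.4027

0.403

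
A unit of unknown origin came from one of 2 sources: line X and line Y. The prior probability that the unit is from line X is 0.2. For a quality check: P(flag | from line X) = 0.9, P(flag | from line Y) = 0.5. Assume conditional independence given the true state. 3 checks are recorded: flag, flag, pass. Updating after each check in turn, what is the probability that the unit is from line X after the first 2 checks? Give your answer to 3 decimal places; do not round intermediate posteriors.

0.448

After 'flag': P(line X) = 0.9·0.2000 / (0.9·0.2000 + 0.5·0.8000) ≈ 0.3103
After 'flag': P(line X) = 0.9·0.3103 / (0.9·0.3103 + 0.5·0.6897) ≈ 0.4475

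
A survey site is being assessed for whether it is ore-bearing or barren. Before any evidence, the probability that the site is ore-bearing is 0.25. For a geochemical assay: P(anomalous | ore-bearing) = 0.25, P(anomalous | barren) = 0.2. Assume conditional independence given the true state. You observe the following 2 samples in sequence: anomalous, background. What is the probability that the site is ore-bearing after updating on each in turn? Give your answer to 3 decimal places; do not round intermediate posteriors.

0.281

After 'anomalous': P(ore) = 0.25·0.2500 / (0.25·0.2500 + 0.2·0.7500) ≈ 0.2941
After 'background': P(ore) = 0.75·0.2941 / (0.75·0.2941 + 0.8·0.7059) ≈ 0.2809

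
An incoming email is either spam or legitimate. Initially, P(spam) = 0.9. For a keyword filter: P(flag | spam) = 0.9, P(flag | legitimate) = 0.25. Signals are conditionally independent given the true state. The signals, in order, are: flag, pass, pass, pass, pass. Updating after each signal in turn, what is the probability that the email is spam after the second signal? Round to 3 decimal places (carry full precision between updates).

After 'flag': P(spam) = 0.9·0.9000 / (0.9·0.9000 + 0.25·0.1000) ≈ 0.9701
After 'pass': P(spam) = 0.1·0.9701 / (0.1·0.9701 + 0.75·0.0299) ≈ 0.8120

0.812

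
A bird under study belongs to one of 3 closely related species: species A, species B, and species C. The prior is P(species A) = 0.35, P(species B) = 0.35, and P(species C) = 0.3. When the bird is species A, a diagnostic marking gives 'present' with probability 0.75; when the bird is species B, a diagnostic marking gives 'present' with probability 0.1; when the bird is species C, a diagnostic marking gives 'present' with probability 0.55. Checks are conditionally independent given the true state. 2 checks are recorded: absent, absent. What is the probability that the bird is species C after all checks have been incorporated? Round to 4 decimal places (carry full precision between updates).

0.1659

After 'absent': normaliser = 0.25·0.3500 + 0.9·0.3500 + 0.45·0.3000; P(species A) ≈ 0.1628, P(species B) ≈ 0.5860, P(species C) ≈ 0.2512
After 'absent': normaliser = 0.25·0.1628 + 0.9·0.5860 + 0.45·0.2512; P(species A) ≈ 0.0597, P(species B) ≈ 0.7743, P(species C) ≈ 0.1659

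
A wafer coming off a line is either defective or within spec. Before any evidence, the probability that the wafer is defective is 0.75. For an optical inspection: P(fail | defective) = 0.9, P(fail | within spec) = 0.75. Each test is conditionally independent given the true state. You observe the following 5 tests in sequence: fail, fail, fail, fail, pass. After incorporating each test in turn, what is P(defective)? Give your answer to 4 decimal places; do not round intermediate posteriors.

0.7133

Each posterior becomes the prior for the next update.
After 'fail': P(defective) = 0.9·0.7500 / (0.9·0.7500 + 0.75·0.2500) ≈ 0.7826
After 'fail': P(defective) = 0.9·0.7826 / (0.9·0.7826 + 0.75·0.2174) ≈ 0.8120
After 'fail': P(defective) = 0.9·0.8120 / (0.9·0.8120 + 0.75·0.1880) ≈ 0.8383
After 'fail': P(defective) = 0.9·0.8383 / (0.9·0.8383 + 0.75·0.1617) ≈ 0.8615
After 'pass': P(defective) = 0.1·0.8615 / (0.1·0.8615 + 0.25·0.1385) ≈ 0.7133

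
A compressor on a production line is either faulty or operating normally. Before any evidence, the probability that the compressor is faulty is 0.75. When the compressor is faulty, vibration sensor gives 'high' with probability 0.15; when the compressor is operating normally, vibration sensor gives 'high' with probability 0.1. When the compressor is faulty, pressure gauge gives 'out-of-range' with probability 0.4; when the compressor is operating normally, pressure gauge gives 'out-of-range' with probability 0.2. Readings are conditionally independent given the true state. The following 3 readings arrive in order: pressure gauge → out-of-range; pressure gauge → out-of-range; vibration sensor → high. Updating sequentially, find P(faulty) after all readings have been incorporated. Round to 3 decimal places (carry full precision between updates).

0.947

Each posterior becomes the prior for the next update.
After pressure gauge='out-of-range': P(faulty) = 0.4·0.7500 / (0.4·0.7500 + 0.2·0.2500) ≈ 0.8571
After pressure gauge='out-of-range': P(faulty) = 0.4·0.8571 / (0.4·0.8571 + 0.2·0.1429) ≈ 0.9231
After vibration sensor='high': P(faulty) = 0.15·0.9231 / (0.15·0.9231 + 0.1·0.0769) ≈ 0.9474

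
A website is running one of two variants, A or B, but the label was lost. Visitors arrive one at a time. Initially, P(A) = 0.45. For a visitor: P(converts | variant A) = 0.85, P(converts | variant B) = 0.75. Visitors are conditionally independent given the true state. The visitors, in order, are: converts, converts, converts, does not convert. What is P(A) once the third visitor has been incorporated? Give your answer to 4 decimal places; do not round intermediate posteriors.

Apply Bayes' rule sequentially, carrying P(A) forward.
After 'converts': P(A) = 0.85·0.4500 / (0.85·0.4500 + 0.75·0.5500) ≈ 0.4811
After 'converts': P(A) = 0.85·0.4811 / (0.85·0.4811 + 0.75·0.5189) ≈ 0.5124
After 'converts': P(A) = 0.85·0.5124 / (0.85·0.5124 + 0.75·0.4876) ≈ 0.5436

0.5436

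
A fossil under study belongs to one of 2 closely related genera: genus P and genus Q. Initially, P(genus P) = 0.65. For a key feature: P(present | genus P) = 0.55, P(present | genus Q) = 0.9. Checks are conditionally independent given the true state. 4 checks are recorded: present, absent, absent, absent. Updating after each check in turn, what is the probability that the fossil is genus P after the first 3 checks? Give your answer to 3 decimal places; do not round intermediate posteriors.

After 'present': P(genus P) = 0.55·0.6500 / (0.55·0.6500 + 0.9·0.3500) ≈ 0.5316
After 'absent': P(genus P) = 0.45·0.5316 / (0.45·0.5316 + 0.1·0.4684) ≈ 0.8363
After 'absent': P(genus P) = 0.45·0.8363 / (0.45·0.8363 + 0.1·0.1637) ≈ 0.9583

0.958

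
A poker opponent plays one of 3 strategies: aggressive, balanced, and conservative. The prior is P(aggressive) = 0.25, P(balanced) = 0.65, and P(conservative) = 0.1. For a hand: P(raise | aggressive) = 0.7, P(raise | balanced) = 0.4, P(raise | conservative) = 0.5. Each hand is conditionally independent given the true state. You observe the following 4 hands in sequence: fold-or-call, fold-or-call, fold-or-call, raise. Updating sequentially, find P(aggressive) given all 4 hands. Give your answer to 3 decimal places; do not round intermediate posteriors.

0.070

After 'fold-or-call': normaliser = 0.3·0.2500 + 0.6·0.6500 + 0.5·0.1000; P(aggressive) ≈ 0.1456, P(balanced) ≈ 0.7573, P(conservative) ≈ 0.0971
After 'fold-or-call': normaliser = 0.3·0.1456 + 0.6·0.7573 + 0.5·0.0971; P(aggressive) ≈ 0.0799, P(balanced) ≈ 0.8313, P(conservative) ≈ 0.0888
After 'fold-or-call': normaliser = 0.3·0.0799 + 0.6·0.8313 + 0.5·0.0888; P(aggressive) ≈ 0.0423, P(balanced) ≈ 0.8794, P(conservative) ≈ 0.0783
After 'raise': normaliser = 0.7·0.0423 + 0.4·0.8794 + 0.5·0.0783; P(aggressive) ≈ 0.0704, P(balanced) ≈ 0.8365, P(conservative) ≈ 0.0931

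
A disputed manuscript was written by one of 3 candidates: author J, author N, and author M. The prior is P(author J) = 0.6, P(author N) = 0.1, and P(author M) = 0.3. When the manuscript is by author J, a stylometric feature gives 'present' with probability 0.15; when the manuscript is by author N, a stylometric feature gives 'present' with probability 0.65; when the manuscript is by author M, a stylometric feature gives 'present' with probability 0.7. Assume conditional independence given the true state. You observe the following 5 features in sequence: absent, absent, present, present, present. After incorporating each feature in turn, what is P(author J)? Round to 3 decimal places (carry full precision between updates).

Each posterior becomes the prior for the next update.
After 'absent': normaliser = 0.85·0.6000 + 0.35·0.1000 + 0.3·0.3000; P(author J) ≈ 0.8031, P(author N) ≈ 0.0551, P(author M) ≈ 0.1417
After 'absent': normaliser = 0.85·0.8031 + 0.35·0.0551 + 0.3·0.1417; P(author J) ≈ 0.9170, P(author N) ≈ 0.0259, P(author M) ≈ 0.0571
After 'present': normaliser = 0.15·0.9170 + 0.65·0.0259 + 0.7·0.0571; P(author J) ≈ 0.7077, P(author N) ≈ 0.0867, P(author M) ≈ 0.2057
After 'present': normaliser = 0.15·0.7077 + 0.65·0.0867 + 0.7·0.2057; P(author J) ≈ 0.3464, P(author N) ≈ 0.1838, P(author M) ≈ 0.4698
After 'present': normaliser = 0.15·0.3464 + 0.65·0.1838 + 0.7·0.4698; P(author J) ≈ 0.1039, P(author N) ≈ 0.2388, P(author M) ≈ 0.6574

0.104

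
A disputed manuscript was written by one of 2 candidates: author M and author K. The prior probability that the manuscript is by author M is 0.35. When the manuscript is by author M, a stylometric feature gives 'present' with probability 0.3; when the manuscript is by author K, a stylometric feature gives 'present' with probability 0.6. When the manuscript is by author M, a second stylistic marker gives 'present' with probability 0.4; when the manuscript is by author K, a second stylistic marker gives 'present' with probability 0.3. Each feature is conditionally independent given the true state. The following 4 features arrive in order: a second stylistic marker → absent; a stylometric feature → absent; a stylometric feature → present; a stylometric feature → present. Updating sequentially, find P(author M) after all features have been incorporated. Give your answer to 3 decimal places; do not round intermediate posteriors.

0.168

Apply Bayes' rule sequentially, carrying P(author M) forward.
After a second stylistic marker='absent': P(author M) = 0.6·0.3500 / (0.6·0.3500 + 0.7·0.6500) ≈ 0.3158
After a stylometric feature='absent': P(author M) = 0.7·0.3158 / (0.7·0.3158 + 0.4·0.6842) ≈ 0.4468
After a stylometric feature='present': P(author M) = 0.3·0.4468 / (0.3·0.4468 + 0.6·0.5532) ≈ 0.2877
After a stylometric feature='present': P(author M) = 0.3·0.2877 / (0.3·0.2877 + 0.6·0.7123) ≈ 0.1680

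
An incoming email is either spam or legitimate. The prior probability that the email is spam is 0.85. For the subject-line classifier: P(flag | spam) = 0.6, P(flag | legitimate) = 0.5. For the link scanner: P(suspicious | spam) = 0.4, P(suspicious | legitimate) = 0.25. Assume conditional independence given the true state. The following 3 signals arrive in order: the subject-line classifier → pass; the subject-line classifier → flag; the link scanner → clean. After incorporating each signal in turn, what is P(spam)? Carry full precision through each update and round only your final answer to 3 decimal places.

After the subject-line classifier='pass': P(spam) = 0.4·0.8500 / (0.4·0.8500 + 0.5·0.1500) ≈ 0.8193
After the subject-line classifier='flag': P(spam) = 0.6·0.8193 / (0.6·0.8193 + 0.5·0.1807) ≈ 0.8447
After the link scanner='clean': P(spam) = 0.6·0.8447 / (0.6·0.8447 + 0.75·0.1553) ≈ 0.8132

0.813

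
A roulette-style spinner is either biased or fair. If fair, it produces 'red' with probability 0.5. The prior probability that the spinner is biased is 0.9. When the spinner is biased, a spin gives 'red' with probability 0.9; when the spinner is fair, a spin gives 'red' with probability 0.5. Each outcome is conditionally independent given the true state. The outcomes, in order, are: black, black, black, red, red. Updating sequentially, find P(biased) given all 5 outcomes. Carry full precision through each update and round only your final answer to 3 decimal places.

After 'black': P(biased) = 0.1·0.9000 / (0.1·0.9000 + 0.5·0.1000) ≈ 0.6429
After 'black': P(biased) = 0.1·0.6429 / (0.1·0.6429 + 0.5·0.3571) ≈ 0.2647
After 'black': P(biased) = 0.1·0.2647 / (0.1·0.2647 + 0.5·0.7353) ≈ 0.0672
After 'red': P(biased) = 0.9·0.0672 / (0.9·0.0672 + 0.5·0.9328) ≈ 0.1147
After 'red': P(biased) = 0.9·0.1147 / (0.9·0.1147 + 0.5·0.8853) ≈ 0.1892

0.189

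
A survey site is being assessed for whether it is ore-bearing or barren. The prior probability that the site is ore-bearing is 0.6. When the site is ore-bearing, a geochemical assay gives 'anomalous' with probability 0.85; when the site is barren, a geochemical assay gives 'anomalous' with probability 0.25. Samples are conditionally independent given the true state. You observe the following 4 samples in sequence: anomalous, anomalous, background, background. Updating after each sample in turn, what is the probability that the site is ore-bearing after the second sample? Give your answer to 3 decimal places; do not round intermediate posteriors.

After 'anomalous': P(ore) = 0.85·0.6000 / (0.85·0.6000 + 0.25·0.4000) ≈ 0.8361
After 'anomalous': P(ore) = 0.85·0.8361 / (0.85·0.8361 + 0.25·0.1639) ≈ 0.9455

0.945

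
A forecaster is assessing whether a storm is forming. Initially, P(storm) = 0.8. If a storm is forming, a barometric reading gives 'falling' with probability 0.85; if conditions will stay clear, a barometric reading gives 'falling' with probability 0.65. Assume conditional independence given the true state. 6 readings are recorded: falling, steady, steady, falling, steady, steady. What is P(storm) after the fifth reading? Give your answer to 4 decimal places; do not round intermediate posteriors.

0.3500

After 'falling': P(storm) = 0.85·0.8000 / (0.85·0.8000 + 0.65·0.2000) ≈ 0.8395
After 'steady': P(storm) = 0.15·0.8395 / (0.15·0.8395 + 0.35·0.1605) ≈ 0.6915
After 'steady': P(storm) = 0.15·0.6915 / (0.15·0.6915 + 0.35·0.3085) ≈ 0.4900
After 'falling': P(storm) = 0.85·0.4900 / (0.85·0.4900 + 0.65·0.5100) ≈ 0.5568
After 'steady': P(storm) = 0.15·0.5568 / (0.15·0.5568 + 0.35·0.4432) ≈ 0.3500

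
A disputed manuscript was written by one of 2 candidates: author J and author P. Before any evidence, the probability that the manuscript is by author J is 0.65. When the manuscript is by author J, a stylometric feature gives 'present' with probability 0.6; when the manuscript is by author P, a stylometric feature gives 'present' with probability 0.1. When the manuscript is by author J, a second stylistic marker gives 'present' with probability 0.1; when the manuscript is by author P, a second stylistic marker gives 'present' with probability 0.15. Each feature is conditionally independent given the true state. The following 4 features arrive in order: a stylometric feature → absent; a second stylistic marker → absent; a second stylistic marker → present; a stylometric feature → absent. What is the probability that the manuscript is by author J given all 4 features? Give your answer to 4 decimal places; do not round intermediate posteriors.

After a stylometric feature='absent': P(author J) = 0.4·0.6500 / (0.4·0.6500 + 0.9·0.3500) ≈ 0.4522
After a second stylistic marker='absent': P(author J) = 0.9·0.4522 / (0.9·0.4522 + 0.85·0.5478) ≈ 0.4664
After a second stylistic marker='present': P(author J) = 0.1·0.4664 / (0.1·0.4664 + 0.15·0.5336) ≈ 0.3681
After a stylometric feature='absent': P(author J) = 0.4·0.3681 / (0.4·0.3681 + 0.9·0.6319) ≈ 0.2057

0.2057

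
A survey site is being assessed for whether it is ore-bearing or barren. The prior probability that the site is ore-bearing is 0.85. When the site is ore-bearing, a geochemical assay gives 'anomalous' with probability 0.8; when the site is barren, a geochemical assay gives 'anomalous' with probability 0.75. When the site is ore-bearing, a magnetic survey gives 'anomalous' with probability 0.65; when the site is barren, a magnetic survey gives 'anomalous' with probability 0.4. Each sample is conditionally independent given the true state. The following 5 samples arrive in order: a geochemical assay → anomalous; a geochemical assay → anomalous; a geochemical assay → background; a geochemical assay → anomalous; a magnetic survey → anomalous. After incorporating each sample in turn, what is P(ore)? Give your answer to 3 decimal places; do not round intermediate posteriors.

After a geochemical assay='anomalous': P(ore) = 0.8·0.8500 / (0.8·0.8500 + 0.75·0.1500) ≈ 0.8580
After a geochemical assay='anomalous': P(ore) = 0.8·0.8580 / (0.8·0.8580 + 0.75·0.1420) ≈ 0.8657
After a geochemical assay='background': P(ore) = 0.2·0.8657 / (0.2·0.8657 + 0.25·0.1343) ≈ 0.8376
After a geochemical assay='anomalous': P(ore) = 0.8·0.8376 / (0.8·0.8376 + 0.75·0.1624) ≈ 0.8462
After a magnetic survey='anomalous': P(ore) = 0.65·0.8462 / (0.65·0.8462 + 0.4·0.1538) ≈ 0.8994

0.899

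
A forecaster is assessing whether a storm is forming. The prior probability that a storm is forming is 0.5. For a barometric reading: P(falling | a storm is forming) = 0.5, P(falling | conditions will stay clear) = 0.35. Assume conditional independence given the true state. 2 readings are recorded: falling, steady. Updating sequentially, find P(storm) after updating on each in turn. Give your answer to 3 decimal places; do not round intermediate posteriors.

0.524

After 'falling': P(storm) = 0.5·0.5000 / (0.5·0.5000 + 0.35·0.5000) ≈ 0.5882
After 'steady': P(storm) = 0.5·0.5882 / (0.5·0.5882 + 0.65·0.4118) ≈ 0.5236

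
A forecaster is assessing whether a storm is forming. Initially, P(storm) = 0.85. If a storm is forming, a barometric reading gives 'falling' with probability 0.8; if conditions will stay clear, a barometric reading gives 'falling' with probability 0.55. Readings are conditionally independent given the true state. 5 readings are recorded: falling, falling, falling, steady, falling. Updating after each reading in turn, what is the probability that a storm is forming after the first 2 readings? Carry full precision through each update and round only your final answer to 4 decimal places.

0.9230

After 'falling': P(storm) = 0.8·0.8500 / (0.8·0.8500 + 0.55·0.1500) ≈ 0.8918
After 'falling': P(storm) = 0.8·0.8918 / (0.8·0.8918 + 0.55·0.1082) ≈ 0.9230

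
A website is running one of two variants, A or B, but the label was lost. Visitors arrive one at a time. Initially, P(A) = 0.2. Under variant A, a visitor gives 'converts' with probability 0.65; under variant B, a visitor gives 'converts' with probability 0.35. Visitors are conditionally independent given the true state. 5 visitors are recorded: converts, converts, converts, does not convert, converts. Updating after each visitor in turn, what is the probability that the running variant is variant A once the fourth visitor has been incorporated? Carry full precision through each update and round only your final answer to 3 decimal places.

0.463

After 'converts': P(A) = 0.65·0.2000 / (0.65·0.2000 + 0.35·0.8000) ≈ 0.3171
After 'converts': P(A) = 0.65·0.3171 / (0.65·0.3171 + 0.35·0.6829) ≈ 0.4630
After 'converts': P(A) = 0.65·0.4630 / (0.65·0.4630 + 0.35·0.5370) ≈ 0.6156
After 'does not convert': P(A) = 0.35·0.6156 / (0.35·0.6156 + 0.65·0.3844) ≈ 0.4630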